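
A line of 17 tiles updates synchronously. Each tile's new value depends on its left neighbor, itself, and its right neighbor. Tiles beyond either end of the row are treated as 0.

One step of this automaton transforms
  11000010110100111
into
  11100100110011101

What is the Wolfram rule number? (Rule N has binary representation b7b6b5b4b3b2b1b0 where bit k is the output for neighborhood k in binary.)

90

position 15: 111 → 0  (bit 7 = 0)
position 1: 110 → 1  (bit 6 = 1)
position 7: 101 → 0  (bit 5 = 0)
position 2: 100 → 1  (bit 4 = 1)
position 0: 011 → 1  (bit 3 = 1)
position 6: 010 → 0  (bit 2 = 0)
position 5: 001 → 1  (bit 1 = 1)
position 3: 000 → 0  (bit 0 = 0)
bits b7..b0 = 01011010 = 90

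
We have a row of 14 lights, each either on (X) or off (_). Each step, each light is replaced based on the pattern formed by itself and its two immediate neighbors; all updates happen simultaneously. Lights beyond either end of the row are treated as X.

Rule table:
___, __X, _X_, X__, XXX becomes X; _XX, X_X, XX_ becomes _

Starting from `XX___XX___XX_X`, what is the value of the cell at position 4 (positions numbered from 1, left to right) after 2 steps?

X_XXX__XXX____
___X_XX_X_XXXX
position 4 holds X

X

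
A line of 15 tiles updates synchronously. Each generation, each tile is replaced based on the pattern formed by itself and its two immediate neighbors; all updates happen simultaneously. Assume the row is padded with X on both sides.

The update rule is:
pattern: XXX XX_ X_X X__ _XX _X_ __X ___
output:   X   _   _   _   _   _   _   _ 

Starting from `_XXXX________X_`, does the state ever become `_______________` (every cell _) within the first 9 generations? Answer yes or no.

yes

generation 1: __XX___________
generation 2: _______________
all cells are _ at generation 2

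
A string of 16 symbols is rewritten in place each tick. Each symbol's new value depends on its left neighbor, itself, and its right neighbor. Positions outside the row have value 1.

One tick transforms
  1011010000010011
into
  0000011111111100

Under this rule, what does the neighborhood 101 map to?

0

At position 1 the neighborhood is 101; the next row has 0 there.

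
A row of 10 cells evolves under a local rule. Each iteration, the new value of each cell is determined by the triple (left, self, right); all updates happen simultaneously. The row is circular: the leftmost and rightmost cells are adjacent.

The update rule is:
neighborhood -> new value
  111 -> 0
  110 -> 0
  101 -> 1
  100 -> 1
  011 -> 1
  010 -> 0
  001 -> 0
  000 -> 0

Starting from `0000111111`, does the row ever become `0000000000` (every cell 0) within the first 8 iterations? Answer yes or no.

iteration 1: 1000100000
iteration 2: 0100010000
iteration 3: 0010001000
iteration 4: 0001000100
iteration 5: 0000100010
iteration 6: 0000010001
iteration 7: 1000001000
iteration 8: 0100000100
iteration 8 is 0100000100, still not uniform 0

no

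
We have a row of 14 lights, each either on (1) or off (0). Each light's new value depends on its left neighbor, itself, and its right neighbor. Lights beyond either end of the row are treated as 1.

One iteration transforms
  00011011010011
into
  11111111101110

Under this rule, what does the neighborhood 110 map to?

At position 4 the neighborhood is 110; the next row has 1 there.

1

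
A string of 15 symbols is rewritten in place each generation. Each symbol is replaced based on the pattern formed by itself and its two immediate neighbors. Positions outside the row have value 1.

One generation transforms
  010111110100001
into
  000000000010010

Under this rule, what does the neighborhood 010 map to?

At position 1 the neighborhood is 010; the next row has 0 there.

0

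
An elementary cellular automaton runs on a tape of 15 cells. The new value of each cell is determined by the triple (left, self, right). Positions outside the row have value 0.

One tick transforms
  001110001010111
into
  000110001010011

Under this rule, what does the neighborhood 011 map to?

0

At position 2 the neighborhood is 011; the next row has 0 there.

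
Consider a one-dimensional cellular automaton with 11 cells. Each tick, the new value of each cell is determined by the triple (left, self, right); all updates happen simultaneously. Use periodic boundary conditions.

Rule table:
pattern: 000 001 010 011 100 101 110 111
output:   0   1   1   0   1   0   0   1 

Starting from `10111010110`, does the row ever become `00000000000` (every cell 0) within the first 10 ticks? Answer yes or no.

10010010000
11111111001
11111110110
01111100000
10111010000
10010011001
01111100110
10111011001
00010000110
00111001001
tick 10 is 00111001001, still not uniform 0

no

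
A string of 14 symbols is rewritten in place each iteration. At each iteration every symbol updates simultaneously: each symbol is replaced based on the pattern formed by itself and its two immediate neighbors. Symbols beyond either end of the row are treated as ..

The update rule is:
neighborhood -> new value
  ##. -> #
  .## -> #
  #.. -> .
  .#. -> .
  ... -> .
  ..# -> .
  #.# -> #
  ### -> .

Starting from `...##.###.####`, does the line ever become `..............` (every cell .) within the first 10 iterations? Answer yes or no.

yes

iteration 1: ...####.###..#
iteration 2: ...#..###.#...
iteration 3: ......#.##....
iteration 4: .......###....
iteration 5: .......#.#....
iteration 6: ........#.....
iteration 7: ..............
all cells are . at iteration 7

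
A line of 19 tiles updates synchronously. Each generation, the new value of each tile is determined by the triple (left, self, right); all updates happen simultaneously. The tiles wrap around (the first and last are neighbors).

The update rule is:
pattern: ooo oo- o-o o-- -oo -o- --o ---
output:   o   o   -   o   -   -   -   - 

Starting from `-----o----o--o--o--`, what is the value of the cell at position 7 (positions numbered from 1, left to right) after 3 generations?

-

------o----o--o--o-
-------o----o--o--o
o-------o----o--o--
position 7 holds -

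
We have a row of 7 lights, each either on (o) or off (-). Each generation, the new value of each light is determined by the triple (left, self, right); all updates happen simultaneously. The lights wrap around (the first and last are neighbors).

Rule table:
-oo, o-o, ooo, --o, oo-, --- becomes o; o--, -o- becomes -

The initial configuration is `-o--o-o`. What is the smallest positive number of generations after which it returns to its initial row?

7

o--o-o-
--o-o-o
-o-o-o-
o-o-o--
-o-o--o
o-o--o-
-o--o-o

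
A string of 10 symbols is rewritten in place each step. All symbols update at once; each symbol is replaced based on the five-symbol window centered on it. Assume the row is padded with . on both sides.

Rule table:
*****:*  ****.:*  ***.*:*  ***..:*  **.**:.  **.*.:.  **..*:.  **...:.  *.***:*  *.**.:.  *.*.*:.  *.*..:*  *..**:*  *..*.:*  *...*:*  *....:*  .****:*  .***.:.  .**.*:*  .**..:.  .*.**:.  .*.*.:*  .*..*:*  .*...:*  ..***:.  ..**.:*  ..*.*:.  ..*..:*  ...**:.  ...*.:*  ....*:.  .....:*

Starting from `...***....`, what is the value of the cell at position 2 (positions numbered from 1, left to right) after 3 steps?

step 1: *....*.***
step 2: ***.*..*.*
step 3: ..*.***.**
position 2 holds .

.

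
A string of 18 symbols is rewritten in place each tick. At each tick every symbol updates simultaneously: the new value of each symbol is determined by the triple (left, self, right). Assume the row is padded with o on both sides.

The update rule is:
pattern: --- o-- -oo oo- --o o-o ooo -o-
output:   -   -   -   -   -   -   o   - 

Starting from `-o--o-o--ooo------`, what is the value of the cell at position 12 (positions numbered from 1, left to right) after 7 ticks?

----------o-------
------------------
------------------  (fixed point — unchanged through tick 7)
position 12 holds -

-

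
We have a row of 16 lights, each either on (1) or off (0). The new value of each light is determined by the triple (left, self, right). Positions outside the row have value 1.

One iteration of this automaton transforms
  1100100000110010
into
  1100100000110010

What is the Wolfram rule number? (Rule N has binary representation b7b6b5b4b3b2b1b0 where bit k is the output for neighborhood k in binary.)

position 0: 111 → 1  (bit 7 = 1)
position 1: 110 → 1  (bit 6 = 1)
position 15: 101 → 0  (bit 5 = 0)
position 2: 100 → 0  (bit 4 = 0)
position 10: 011 → 1  (bit 3 = 1)
position 4: 010 → 1  (bit 2 = 1)
position 3: 001 → 0  (bit 1 = 0)
position 6: 000 → 0  (bit 0 = 0)
bits b7..b0 = 11001100 = 204

204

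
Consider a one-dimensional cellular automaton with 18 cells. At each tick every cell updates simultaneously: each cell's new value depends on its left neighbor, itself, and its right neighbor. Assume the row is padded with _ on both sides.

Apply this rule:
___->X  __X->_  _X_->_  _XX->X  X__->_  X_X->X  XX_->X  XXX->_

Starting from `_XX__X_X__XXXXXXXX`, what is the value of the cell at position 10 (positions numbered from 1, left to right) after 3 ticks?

tick 1: _XX___X___X______X
tick 2: _XX_X___X___XXXX__
tick 3: _XXX__X___X_X__X_X
position 10 holds _

_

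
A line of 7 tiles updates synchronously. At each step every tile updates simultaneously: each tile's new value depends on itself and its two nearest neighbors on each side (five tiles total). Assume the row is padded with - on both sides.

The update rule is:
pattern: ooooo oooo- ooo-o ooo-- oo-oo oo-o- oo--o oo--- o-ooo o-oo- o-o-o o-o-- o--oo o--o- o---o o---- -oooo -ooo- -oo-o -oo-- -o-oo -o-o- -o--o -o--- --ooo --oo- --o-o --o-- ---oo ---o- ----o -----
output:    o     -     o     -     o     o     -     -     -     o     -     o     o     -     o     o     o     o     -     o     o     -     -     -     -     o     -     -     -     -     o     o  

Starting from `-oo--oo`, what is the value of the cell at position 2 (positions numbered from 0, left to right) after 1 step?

step 1: -oo-ooo
position 2 holds o

o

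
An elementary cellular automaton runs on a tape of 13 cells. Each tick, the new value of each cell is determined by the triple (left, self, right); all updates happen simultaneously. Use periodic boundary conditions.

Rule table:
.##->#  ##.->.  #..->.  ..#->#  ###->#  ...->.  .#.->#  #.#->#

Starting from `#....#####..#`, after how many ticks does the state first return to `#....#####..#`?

....#####..##
...#####..##.
..#####..##..
.#####..##...
#####..##....
####..##....#
###..##....##
##..##....###
#..##....####
..##....#####
.##....#####.
##....#####..
#....#####..#

13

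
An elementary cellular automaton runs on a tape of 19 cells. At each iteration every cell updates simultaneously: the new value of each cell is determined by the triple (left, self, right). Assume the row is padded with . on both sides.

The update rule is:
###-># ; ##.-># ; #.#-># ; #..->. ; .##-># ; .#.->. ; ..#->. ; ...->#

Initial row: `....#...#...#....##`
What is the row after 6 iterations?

iteration 1: ###...#...#...##.##
iteration 2: ###.#...#...#.#####
iteration 3: ####..#...#..######
iteration 4: ####....#....######
iteration 5: ####.##...##.######
iteration 6: #######.#.#########

#######.#.#########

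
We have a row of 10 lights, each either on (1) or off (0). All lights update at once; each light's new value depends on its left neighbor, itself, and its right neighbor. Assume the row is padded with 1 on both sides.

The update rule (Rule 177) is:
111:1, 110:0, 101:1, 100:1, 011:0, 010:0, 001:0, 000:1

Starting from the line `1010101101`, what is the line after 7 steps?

0101010101

0101010010
1010101001
0101010100
1010101010
0101010101
1010101010  (repeats step 4; period 2)
step 7: 0101010101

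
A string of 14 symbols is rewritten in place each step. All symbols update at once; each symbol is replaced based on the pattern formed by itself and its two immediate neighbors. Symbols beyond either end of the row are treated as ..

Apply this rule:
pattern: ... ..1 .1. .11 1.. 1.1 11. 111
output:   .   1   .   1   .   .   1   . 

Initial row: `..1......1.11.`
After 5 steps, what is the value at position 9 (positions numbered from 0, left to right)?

.

.1......1..11.
1......1..111.
......1..11.1.
.....1..111...
....1..11.1...
position 9 holds .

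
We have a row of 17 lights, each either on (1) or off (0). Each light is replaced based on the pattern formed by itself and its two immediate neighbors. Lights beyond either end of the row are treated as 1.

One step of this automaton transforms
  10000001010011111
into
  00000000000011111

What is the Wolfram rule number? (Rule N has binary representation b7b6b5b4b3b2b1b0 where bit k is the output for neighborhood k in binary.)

position 13: 111 → 1  (bit 7 = 1)
position 0: 110 → 0  (bit 6 = 0)
position 8: 101 → 0  (bit 5 = 0)
position 1: 100 → 0  (bit 4 = 0)
position 12: 011 → 1  (bit 3 = 1)
position 7: 010 → 0  (bit 2 = 0)
position 6: 001 → 0  (bit 1 = 0)
position 2: 000 → 0  (bit 0 = 0)
bits b7..b0 = 10001000 = 136

136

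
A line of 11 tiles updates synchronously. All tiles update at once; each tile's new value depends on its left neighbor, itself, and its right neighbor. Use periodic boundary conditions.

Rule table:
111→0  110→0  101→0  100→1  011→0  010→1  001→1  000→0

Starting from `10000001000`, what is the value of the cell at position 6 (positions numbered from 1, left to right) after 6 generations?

1

11000011101
00100100000
01111110000
10000001000  (repeats generation 0; period 4)
generation 6: 00100100000
position 6 holds 1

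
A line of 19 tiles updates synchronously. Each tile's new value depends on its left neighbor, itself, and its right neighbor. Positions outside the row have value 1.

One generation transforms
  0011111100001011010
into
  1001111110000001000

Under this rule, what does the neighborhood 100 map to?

At position 0 the neighborhood is 100; the next row has 1 there.

1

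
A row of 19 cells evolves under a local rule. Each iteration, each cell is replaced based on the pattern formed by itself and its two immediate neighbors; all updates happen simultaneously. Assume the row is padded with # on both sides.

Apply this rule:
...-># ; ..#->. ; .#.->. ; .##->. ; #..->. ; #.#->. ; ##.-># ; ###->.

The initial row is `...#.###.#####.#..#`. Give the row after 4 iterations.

iteration 1: .#.....#.....#.....
iteration 2: ...###...###...###.
iteration 3: .#...#.#...#.#...#.
iteration 4: ...#.....#.....#...

...#.....#.....#...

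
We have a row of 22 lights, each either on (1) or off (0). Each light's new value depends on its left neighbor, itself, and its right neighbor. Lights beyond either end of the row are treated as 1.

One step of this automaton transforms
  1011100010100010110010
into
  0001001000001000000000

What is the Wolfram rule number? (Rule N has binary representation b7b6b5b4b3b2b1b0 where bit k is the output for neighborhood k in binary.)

129

position 3: 111 → 1  (bit 7 = 1)
position 0: 110 → 0  (bit 6 = 0)
position 1: 101 → 0  (bit 5 = 0)
position 5: 100 → 0  (bit 4 = 0)
position 2: 011 → 0  (bit 3 = 0)
position 8: 010 → 0  (bit 2 = 0)
position 7: 001 → 0  (bit 1 = 0)
position 6: 000 → 1  (bit 0 = 1)
bits b7..b0 = 10000001 = 129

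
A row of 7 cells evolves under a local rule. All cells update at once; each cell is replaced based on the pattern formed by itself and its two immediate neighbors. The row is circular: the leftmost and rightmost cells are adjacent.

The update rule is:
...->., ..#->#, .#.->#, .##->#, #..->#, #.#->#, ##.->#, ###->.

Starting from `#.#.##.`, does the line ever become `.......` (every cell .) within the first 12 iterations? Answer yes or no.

yes

#######
.......
all cells are . at iteration 2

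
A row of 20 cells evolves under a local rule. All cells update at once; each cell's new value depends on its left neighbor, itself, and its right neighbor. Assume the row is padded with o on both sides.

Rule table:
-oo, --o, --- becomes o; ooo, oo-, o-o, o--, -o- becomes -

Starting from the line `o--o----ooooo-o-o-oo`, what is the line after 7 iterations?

--o--oooo---------o-
-o--oo----oooooooo--
---oo--oooo--------o
-ooo--oo----oooooooo
-o---oo--oooo-------
---ooo--oo----oooooo
-ooo---oo--oooo-----

-ooo---oo--oooo-----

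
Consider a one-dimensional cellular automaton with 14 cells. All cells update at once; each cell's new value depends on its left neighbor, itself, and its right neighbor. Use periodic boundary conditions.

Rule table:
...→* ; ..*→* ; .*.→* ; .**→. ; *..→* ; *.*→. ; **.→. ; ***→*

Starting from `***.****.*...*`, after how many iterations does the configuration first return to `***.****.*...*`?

**...**..****.
..***..**.**..
**.*.**.....**
*..*...*****.*
.******.***...
*.****...*.***
...**.****..**
***....**.**..
.*.****.....**
.*..**.*****..
****....***.**
***.****.*...*

12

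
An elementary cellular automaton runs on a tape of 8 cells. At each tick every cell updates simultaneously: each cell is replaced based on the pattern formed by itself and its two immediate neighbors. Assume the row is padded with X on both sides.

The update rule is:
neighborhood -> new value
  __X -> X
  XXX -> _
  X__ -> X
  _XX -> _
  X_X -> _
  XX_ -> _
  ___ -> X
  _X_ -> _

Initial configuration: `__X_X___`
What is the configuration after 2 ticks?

tick 1: XX___XXX
tick 2: __XXX___

__XXX___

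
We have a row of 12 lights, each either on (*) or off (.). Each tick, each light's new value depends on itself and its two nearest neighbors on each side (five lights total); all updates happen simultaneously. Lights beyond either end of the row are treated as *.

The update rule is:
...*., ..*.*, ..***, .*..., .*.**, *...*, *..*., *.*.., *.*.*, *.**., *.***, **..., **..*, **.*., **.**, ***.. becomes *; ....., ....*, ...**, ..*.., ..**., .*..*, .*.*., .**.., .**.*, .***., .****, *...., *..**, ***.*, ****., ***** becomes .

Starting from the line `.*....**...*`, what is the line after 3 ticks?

*...*.....*.

***.....**.*
..**......**
*...*.....*.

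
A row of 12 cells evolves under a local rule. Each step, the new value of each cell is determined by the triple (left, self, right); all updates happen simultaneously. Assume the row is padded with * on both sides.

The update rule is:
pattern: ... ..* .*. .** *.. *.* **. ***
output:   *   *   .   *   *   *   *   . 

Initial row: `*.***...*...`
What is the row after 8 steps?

..***..***..

step 1: ***.****.***
step 2: ..***..***..
step 3: ***.****.***  (repeats step 1; period 2)
step 8: ..***..***..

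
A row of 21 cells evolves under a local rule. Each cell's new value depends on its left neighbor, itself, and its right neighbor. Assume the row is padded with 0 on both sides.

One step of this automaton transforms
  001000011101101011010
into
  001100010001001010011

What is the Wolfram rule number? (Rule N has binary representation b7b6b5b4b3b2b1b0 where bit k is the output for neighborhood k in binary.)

position 8: 111 → 0  (bit 7 = 0)
position 9: 110 → 0  (bit 6 = 0)
position 10: 101 → 0  (bit 5 = 0)
position 3: 100 → 1  (bit 4 = 1)
position 7: 011 → 1  (bit 3 = 1)
position 2: 010 → 1  (bit 2 = 1)
position 1: 001 → 0  (bit 1 = 0)
position 0: 000 → 0  (bit 0 = 0)
bits b7..b0 = 00011100 = 28

28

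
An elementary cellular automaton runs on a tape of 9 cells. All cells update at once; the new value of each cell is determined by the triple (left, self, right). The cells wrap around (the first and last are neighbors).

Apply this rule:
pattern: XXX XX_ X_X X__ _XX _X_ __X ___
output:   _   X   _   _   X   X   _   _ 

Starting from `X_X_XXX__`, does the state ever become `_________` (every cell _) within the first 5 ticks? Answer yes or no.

no

X_X_X_X__
X_X_X_X__  (fixed point — unchanged through tick 5)
tick 5 is X_X_X_X__, still not uniform _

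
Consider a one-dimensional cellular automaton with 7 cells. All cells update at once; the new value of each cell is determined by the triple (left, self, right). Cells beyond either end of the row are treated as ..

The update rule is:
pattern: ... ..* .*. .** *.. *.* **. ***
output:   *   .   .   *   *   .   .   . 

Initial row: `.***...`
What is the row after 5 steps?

.*....*

step 1: .*..***
step 2: ..*.*..
step 3: *....**
step 4: .***.*.
step 5: .*....*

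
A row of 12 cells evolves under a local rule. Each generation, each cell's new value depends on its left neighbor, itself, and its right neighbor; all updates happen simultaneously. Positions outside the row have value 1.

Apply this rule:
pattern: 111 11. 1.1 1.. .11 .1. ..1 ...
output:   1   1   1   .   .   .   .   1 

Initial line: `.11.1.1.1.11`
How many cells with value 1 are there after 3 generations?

8

1.11.1.1.1.1
11.11.1.1.1.
111.11.1.1.1
count of 1: 8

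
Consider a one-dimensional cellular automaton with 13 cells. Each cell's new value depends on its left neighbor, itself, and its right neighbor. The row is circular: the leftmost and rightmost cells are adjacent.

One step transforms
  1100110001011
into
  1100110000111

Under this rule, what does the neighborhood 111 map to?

At position 0 the neighborhood is 111; the next row has 1 there.

1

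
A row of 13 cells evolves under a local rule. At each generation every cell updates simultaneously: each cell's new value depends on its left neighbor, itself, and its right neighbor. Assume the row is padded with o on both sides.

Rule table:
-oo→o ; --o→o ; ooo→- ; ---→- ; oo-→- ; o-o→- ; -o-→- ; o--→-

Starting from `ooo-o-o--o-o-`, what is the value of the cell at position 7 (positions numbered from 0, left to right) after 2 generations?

--------o----
-------o----o
position 7 holds o

o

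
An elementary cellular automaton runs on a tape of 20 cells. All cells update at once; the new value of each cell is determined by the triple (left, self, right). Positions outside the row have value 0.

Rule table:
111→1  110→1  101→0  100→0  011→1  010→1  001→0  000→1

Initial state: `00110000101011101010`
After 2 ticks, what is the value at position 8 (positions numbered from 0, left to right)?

tick 1: 10110110101011101010
tick 2: 10110110101011101010
position 8 holds 1

1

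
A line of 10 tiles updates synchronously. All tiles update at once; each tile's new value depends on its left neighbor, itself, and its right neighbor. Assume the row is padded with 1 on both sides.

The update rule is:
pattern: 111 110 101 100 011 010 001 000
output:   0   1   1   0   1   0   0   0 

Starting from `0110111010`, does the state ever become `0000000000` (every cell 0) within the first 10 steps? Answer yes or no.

yes

step 1: 1111101101
step 2: 0000111111
step 3: 0000100000
step 4: 0000000000
all cells are 0 at step 4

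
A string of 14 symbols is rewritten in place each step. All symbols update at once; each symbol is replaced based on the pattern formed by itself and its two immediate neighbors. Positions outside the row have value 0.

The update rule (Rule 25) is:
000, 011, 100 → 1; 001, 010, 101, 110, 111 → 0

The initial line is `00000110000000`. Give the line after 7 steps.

step 1: 11110101111111
step 2: 10000001000000
step 3: 01111100111111
step 4: 01000010100000
step 5: 00111000011111
step 6: 10100111010000
step 7: 00010100001111

00010100001111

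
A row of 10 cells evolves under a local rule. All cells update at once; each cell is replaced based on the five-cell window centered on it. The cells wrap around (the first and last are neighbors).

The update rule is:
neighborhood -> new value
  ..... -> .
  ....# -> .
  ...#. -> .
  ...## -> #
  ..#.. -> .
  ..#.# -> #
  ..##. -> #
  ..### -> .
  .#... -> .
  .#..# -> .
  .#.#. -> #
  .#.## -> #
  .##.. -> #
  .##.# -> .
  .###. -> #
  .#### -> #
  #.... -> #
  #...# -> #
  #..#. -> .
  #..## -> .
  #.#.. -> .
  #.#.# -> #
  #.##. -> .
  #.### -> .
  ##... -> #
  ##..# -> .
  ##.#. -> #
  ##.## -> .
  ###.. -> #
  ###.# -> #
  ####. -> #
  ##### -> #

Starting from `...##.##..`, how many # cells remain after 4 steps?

5

step 1: ..##...###
step 2: ..#####.##
step 3: ...####..#
step 4: .##.###...
count of #: 5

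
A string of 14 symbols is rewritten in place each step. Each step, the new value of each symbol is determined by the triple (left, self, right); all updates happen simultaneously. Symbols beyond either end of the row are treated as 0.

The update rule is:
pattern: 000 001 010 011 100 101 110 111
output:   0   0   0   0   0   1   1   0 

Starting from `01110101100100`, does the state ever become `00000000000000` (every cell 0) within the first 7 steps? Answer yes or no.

yes

00011010100000
00001101000000
00000110000000
00000010000000
00000000000000
all cells are 0 at step 5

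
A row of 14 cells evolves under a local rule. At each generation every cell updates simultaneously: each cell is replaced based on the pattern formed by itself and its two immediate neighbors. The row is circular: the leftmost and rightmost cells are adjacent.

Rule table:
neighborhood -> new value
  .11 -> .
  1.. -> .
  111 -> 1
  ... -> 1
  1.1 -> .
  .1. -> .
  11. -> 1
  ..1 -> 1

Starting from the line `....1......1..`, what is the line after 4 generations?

1111..11111..1
1111.1.1111.1.
.111....111...
1.11.111.11.11

1.11.111.11.11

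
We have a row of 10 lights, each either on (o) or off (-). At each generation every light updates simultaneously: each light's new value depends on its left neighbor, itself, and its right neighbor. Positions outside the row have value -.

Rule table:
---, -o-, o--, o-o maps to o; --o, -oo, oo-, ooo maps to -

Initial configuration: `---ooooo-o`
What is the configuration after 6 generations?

ooooo-----

oo------oo
--ooooo---
o------ooo
oooooo----
------oooo
ooooo-----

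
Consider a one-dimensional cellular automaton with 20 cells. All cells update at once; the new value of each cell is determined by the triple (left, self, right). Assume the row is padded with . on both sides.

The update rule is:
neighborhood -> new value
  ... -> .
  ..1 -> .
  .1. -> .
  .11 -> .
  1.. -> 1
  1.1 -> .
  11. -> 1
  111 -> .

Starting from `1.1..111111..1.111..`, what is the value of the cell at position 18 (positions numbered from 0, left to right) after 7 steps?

.

...1......11.....11.
....1......11.....11
.....1......11.....1
......1......11.....
.......1......11....
........1......11...
.........1......11..
position 18 holds .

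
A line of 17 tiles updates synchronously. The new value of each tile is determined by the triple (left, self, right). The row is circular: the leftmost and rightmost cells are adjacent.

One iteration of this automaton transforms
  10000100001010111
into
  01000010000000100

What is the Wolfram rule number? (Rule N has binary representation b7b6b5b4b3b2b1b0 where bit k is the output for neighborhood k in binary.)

position 15: 111 → 0  (bit 7 = 0)
position 0: 110 → 0  (bit 6 = 0)
position 11: 101 → 0  (bit 5 = 0)
position 1: 100 → 1  (bit 4 = 1)
position 14: 011 → 1  (bit 3 = 1)
position 5: 010 → 0  (bit 2 = 0)
position 4: 001 → 0  (bit 1 = 0)
position 2: 000 → 0  (bit 0 = 0)
bits b7..b0 = 00011000 = 24

24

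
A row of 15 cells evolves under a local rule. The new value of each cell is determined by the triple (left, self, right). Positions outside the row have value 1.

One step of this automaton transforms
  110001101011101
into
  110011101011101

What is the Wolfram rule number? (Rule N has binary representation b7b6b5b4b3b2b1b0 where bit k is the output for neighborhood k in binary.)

position 0: 111 → 1  (bit 7 = 1)
position 1: 110 → 1  (bit 6 = 1)
position 7: 101 → 0  (bit 5 = 0)
position 2: 100 → 0  (bit 4 = 0)
position 5: 011 → 1  (bit 3 = 1)
position 8: 010 → 1  (bit 2 = 1)
position 4: 001 → 1  (bit 1 = 1)
position 3: 000 → 0  (bit 0 = 0)
bits b7..b0 = 11001110 = 206

206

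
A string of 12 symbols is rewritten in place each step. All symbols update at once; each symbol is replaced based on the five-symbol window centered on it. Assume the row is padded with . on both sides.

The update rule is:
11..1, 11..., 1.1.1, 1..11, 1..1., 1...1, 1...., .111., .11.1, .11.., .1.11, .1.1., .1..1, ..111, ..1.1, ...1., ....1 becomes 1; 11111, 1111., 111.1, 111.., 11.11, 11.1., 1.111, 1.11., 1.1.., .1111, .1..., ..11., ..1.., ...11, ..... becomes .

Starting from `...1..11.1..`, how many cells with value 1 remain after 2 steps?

step 1: .11.11.1...1
step 2: ..1..1...11.
count of 1: 4

4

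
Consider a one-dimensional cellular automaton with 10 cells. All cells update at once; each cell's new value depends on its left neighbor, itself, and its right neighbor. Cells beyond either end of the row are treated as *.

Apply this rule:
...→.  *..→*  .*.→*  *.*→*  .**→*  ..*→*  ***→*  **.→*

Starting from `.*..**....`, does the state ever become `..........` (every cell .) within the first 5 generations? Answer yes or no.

generation 1: *******..*
generation 2: **********
generation 3: **********  (fixed point — unchanged through generation 5)
generation 5 is **********, still not uniform .

no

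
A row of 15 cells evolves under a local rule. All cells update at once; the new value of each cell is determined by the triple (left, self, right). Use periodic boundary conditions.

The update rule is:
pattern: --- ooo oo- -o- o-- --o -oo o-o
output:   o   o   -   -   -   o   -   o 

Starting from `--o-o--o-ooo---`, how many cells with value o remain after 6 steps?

6

oo-o--o-o-o--oo
o-o--o-o-o--o-o
-o--o-o-o--o-o-
o--o-o-o--o-o--
--o-o-o--o-o--o
-o-o-o--o-o--o-
count of o: 6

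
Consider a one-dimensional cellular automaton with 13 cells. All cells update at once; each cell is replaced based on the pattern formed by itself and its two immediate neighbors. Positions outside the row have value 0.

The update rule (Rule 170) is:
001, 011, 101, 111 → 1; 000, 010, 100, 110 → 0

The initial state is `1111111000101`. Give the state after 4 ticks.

1110001010000

tick 1: 1111110001010
tick 2: 1111100010100
tick 3: 1111000101000
tick 4: 1110001010000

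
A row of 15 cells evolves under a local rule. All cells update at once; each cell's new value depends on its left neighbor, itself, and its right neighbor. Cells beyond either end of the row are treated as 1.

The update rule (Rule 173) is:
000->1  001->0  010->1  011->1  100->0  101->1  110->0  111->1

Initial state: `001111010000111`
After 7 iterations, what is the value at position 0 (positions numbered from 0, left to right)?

0

001110110110111
001101101101111
001011011011111
001110110111111
001101101111111
001011011111111
001110111111111
position 0 holds 0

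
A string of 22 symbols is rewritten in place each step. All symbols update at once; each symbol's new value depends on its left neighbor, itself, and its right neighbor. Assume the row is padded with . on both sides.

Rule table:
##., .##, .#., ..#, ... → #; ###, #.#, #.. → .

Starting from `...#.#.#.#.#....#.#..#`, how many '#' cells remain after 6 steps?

step 1: ####.#.#.#.#.####.#.##
step 2: #..#.#.#.#.#.#..#.#.##
step 3: #.##.#.#.#.#.#.##.#.##
step 4: #.##.#.#.#.#.#.##.#.##  (fixed point — unchanged through step 6)
count of #: 13

13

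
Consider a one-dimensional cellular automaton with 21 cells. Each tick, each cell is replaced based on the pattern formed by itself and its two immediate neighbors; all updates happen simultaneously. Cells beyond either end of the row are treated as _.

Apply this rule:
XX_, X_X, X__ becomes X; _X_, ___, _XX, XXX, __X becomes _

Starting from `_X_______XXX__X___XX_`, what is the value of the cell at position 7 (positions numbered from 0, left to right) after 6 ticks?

__X________XX__X___XX
___X________XX__X___X
____X________XX__X___
_____X________XX__X__
______X________XX__X_
_______X________XX__X
position 7 holds X

X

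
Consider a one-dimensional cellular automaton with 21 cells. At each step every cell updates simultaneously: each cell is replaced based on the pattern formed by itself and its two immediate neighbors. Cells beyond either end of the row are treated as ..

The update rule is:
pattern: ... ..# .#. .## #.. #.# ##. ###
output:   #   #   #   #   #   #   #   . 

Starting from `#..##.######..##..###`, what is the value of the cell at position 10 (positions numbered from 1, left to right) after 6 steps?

#######....########.#
#.....######......###
#######....########.#  (repeats step 1; period 2)
step 6: #.....######......###
position 10 holds #

#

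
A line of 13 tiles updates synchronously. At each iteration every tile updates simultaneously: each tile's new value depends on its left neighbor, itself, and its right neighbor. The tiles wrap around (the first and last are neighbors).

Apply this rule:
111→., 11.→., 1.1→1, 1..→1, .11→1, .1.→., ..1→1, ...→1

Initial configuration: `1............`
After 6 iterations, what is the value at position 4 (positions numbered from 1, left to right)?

iteration 1: .111111111111
iteration 2: 11...........
iteration 3: 1.11111111111
iteration 4: .11..........
iteration 5: 11.1111111111
iteration 6: ..11.........
position 4 holds 1

1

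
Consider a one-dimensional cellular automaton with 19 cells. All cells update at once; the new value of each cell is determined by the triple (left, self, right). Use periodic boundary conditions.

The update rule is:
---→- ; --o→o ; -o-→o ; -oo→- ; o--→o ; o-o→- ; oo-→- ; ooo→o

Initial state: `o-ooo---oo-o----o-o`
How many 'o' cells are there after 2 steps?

step 1: ---o-o-o---oo--oo--
step 2: --oo-o-oo-o--oo--o-
count of o: 9

9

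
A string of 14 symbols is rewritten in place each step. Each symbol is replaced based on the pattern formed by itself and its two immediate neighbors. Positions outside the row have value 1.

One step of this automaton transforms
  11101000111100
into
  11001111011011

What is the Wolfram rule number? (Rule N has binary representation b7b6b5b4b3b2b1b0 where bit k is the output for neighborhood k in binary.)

151

position 0: 111 → 1  (bit 7 = 1)
position 2: 110 → 0  (bit 6 = 0)
position 3: 101 → 0  (bit 5 = 0)
position 5: 100 → 1  (bit 4 = 1)
position 8: 011 → 0  (bit 3 = 0)
position 4: 010 → 1  (bit 2 = 1)
position 7: 001 → 1  (bit 1 = 1)
position 6: 000 → 1  (bit 0 = 1)
bits b7..b0 = 10010111 = 151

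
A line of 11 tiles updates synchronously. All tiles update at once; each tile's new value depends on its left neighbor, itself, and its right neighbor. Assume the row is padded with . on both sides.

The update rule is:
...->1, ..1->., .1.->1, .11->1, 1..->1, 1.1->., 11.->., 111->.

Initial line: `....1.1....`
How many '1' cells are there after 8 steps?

3

111.1.11111
1...1.1....
111.1.11111  (repeats step 1; period 2)
step 8: 1...1.1....
count of 1: 3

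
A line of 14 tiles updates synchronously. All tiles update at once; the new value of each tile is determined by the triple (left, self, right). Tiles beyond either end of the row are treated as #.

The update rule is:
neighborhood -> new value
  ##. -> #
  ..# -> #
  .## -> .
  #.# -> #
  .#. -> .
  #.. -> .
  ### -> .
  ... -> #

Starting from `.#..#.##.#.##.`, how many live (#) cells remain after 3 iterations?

8

#..#.#.##.#.##
#.#.#.#.##.#..
##.#.#.#.##..#
count of #: 8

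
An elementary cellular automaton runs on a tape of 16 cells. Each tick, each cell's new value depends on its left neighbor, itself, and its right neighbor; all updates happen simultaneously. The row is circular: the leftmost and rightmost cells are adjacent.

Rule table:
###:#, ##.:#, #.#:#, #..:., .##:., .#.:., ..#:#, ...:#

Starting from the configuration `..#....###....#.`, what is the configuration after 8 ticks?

tick 1: ##..###.##.###..
tick 2: .#.#.###.##.##.#
tick 3: #.#.#.###.##.##.
tick 4: .#.#.#.###.##.##
tick 5: #.#.#.#.###.##.#
tick 6: ##.#.#.#.###.##.
tick 7: .##.#.#.#.###.##
tick 8: #.##.#.#.#.###.#

#.##.#.#.#.###.#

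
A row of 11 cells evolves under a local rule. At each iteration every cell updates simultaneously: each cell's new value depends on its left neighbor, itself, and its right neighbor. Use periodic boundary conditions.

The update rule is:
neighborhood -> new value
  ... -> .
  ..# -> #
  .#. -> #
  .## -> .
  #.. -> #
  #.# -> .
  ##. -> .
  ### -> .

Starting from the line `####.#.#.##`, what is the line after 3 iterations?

...#.....#.

iteration 1: .....#.#...
iteration 2: ....##.##..
iteration 3: ...#.....#.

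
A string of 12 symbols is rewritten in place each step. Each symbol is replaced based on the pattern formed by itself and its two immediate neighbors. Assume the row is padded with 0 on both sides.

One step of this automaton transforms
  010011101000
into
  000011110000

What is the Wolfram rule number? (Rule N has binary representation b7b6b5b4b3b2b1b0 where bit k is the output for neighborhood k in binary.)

position 5: 111 → 1  (bit 7 = 1)
position 6: 110 → 1  (bit 6 = 1)
position 7: 101 → 1  (bit 5 = 1)
position 2: 100 → 0  (bit 4 = 0)
position 4: 011 → 1  (bit 3 = 1)
position 1: 010 → 0  (bit 2 = 0)
position 0: 001 → 0  (bit 1 = 0)
position 10: 000 → 0  (bit 0 = 0)
bits b7..b0 = 11101000 = 232

232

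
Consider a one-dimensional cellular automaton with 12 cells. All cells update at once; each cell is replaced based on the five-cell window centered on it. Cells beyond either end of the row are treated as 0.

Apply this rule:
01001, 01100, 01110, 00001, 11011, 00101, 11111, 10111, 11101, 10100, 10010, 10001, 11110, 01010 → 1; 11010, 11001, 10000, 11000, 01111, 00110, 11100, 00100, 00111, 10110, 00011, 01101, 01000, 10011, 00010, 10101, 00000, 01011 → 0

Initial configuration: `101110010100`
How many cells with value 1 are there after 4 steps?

2

step 1: 101100111100
step 2: 100100001000
step 3: 011000100000
step 4: 001010000000
count of 1: 2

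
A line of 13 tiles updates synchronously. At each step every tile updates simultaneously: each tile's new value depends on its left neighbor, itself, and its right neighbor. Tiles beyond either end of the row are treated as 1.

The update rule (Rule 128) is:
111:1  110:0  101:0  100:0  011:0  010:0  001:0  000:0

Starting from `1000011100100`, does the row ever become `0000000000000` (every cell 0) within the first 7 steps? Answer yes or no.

step 1: 0000001000000
step 2: 0000000000000
all cells are 0 at step 2

yes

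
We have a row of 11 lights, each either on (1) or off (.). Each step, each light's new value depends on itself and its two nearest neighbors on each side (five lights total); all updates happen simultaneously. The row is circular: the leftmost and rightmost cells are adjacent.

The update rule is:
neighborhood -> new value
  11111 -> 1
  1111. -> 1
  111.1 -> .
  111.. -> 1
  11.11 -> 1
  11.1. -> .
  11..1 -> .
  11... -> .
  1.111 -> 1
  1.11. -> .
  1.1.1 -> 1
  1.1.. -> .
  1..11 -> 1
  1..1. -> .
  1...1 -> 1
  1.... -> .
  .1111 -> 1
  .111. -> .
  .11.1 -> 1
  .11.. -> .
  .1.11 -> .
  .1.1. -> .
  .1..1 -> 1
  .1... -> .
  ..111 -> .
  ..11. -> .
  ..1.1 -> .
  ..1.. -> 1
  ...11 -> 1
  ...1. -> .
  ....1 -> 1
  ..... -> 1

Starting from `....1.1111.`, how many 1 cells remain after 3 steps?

.11...1111.
1...11.111.
..11.111...
count of 1: 5

5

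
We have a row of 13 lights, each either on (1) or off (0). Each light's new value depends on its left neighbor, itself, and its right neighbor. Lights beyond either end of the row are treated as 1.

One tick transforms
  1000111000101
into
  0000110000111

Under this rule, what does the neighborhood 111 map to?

At position 5 the neighborhood is 111; the next row has 1 there.

1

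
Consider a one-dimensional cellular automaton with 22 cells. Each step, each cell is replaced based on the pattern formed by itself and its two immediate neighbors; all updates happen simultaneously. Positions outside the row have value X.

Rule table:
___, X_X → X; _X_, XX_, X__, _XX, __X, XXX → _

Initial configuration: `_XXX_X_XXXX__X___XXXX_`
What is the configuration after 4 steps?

X___X_X________X_____X
__X__X__XXXXXX___XXX__
_______________X______
_XXXXXXXXXXXXX___XXXX_

_XXXXXXXXXXXXX___XXXX_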